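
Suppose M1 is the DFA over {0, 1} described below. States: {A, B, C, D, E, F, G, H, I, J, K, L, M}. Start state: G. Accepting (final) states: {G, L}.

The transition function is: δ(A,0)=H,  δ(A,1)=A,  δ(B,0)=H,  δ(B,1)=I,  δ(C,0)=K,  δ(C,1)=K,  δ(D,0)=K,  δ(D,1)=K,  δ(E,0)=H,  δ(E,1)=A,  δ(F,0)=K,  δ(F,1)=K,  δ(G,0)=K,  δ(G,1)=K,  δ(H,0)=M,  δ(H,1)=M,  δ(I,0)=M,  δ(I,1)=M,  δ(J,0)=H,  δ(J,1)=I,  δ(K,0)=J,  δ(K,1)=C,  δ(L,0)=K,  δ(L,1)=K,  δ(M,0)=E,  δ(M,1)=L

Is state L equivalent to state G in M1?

Yes

States {B,D,F} cannot be reached from the start state, so discard them.
Start with accepting vs non-accepting: {G,L} | {A,C,E,H,I,J,K,M}.
Refine {A,C,E,H,I,J,K,M} on symbol 1: members go to different blocks, giving {A,C,E,H,I,J,K} and {M}.
On input 0, block {A,C,E,H,I,J,K} splits into {A,C,E,J,K} and {H,I}.
Split {A,C,E,J,K} by δ(·,0) → {A,E,J} and {C,K}.
Refine {A,E,J} on symbol 1: members go to different blocks, giving {A,E} and {J}.
Split {C,K} by δ(·,0) → {C} and {K}.
Stable partition: {G,L} | {A,E} | {M} | {H,I} | {C} | {J} | {K} — 7 equivalence classes.
L and G lie in the same block of the stable partition, so they are equivalent — no string distinguishes them.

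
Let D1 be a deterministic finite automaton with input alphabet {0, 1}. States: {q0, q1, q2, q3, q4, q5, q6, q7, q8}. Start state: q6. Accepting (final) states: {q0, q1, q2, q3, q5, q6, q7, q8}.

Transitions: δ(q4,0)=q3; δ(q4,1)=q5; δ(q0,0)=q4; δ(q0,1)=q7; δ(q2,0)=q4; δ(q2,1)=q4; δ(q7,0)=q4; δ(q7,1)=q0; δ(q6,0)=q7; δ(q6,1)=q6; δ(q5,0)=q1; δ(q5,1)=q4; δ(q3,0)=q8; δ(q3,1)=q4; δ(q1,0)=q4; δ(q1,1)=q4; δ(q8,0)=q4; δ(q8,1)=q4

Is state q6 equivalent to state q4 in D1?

No

First remove the unreachable states {q2}; 8 states remain.
Initial partition by acceptance: {q0,q1,q3,q5,q6,q7,q8} | {q4}.
Refine {q0,q1,q3,q5,q6,q7,q8} on symbol 0: members go to different blocks, giving {q0,q1,q7,q8} and {q3,q5,q6}.
Refine {q0,q1,q7,q8} on symbol 1: members go to different blocks, giving {q0,q7} and {q1,q8}.
On input 0, block {q3,q5,q6} splits into {q3,q5} and {q6}.
The partition is now stable with 5 blocks: {q0,q7} | {q4} | {q3,q5} | {q1,q8} | {q6}.
q6 and q4 end up in different blocks, so they are distinguishable. For instance, the string 'ε' is accepted from only q6.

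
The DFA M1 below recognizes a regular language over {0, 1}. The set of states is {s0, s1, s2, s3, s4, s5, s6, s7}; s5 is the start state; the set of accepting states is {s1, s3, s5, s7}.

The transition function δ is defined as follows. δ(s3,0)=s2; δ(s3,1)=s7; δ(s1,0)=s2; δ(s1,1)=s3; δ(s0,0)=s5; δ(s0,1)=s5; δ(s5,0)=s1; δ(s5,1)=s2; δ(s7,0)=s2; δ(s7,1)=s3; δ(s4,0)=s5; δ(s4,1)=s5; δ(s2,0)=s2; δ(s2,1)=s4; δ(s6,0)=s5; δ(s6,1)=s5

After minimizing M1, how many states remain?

4

Reachable states from the start: {s1,s2,s3,s4,s5,s7}. Unreachable: {s0,s6} — drop them.
P0 = {s1,s3,s5,s7} | {s2,s4}.
Split {s1,s3,s5,s7} by δ(·,0) → {s1,s3,s7} and {s5}.
On input 0, block {s2,s4} splits into {s2} and {s4}.
No further refinement is possible. Final partition (4 blocks): {s1,s3,s7} | {s2} | {s5} | {s4}.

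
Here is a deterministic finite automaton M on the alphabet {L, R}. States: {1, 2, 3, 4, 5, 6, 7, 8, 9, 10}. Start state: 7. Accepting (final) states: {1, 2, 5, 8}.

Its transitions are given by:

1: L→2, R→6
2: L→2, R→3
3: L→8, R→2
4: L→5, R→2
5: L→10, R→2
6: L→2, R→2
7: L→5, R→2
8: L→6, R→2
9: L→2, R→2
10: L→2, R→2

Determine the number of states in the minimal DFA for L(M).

4

States {1,4,9} cannot be reached from the start state, so discard them.
Initial partition by acceptance: {2,5,8} | {3,6,7,10}.
Refine {2,5,8} on symbol L: members go to different blocks, giving {5,8} and {2}.
Split {3,6,7,10} by δ(·,L) → {3,7} and {6,10}.
No further refinement is possible. Final partition (4 blocks): {5,8} | {3,7} | {2} | {6,10}.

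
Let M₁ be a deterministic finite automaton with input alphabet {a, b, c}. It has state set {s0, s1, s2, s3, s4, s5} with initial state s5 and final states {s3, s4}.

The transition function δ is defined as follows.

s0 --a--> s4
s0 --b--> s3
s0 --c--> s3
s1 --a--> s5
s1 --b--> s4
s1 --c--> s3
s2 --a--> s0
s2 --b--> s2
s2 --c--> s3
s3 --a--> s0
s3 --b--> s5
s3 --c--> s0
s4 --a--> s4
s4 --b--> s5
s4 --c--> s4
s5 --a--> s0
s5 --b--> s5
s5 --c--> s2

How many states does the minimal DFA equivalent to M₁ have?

Reachable states from the start: {s0,s2,s3,s4,s5}. Unreachable: {s1} — drop them.
Initial partition by acceptance: {s3,s4} | {s0,s2,s5}.
Refine {s3,s4} on symbol a: members go to different blocks, giving {s3} and {s4}.
Split {s0,s2,s5} by δ(·,a) → {s2,s5} and {s0}.
Split {s2,s5} by δ(·,c) → {s2} and {s5}.
Stable partition: {s3} | {s2} | {s4} | {s0} | {s5} — 5 equivalence classes.

5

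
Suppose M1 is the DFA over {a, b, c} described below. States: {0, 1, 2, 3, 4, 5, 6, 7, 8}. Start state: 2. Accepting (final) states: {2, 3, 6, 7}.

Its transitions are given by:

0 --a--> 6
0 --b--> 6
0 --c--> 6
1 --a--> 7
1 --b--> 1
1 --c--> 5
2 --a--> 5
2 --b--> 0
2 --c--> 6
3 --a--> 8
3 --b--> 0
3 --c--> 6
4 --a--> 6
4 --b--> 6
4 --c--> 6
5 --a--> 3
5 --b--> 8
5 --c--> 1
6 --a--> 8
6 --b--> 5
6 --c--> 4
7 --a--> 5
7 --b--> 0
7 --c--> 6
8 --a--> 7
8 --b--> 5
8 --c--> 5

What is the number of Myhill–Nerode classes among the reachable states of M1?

4

Every state is reachable, so we keep all 9.
Start with accepting vs non-accepting: {2,3,6,7} | {0,1,4,5,8}.
Split {2,3,6,7} by δ(·,c) → {2,3,7} and {6}.
Refine {0,1,4,5,8} on symbol a: members go to different blocks, giving {1,5,8} and {0,4}.
Stable partition: {2,3,7} | {1,5,8} | {6} | {0,4} — 4 equivalence classes.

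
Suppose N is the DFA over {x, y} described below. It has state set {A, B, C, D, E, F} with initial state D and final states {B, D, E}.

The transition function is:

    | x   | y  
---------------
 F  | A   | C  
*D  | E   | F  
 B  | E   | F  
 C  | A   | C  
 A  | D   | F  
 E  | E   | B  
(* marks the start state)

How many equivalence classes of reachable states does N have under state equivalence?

All states are reachable from the start state.
P0 = {B,D,E} | {A,C,F}.
On input y, block {B,D,E} splits into {B,D} and {E}.
Refine {A,C,F} on symbol x: members go to different blocks, giving {C,F} and {A}.
No further refinement is possible. Final partition (4 blocks): {B,D} | {C,F} | {E} | {A}.

4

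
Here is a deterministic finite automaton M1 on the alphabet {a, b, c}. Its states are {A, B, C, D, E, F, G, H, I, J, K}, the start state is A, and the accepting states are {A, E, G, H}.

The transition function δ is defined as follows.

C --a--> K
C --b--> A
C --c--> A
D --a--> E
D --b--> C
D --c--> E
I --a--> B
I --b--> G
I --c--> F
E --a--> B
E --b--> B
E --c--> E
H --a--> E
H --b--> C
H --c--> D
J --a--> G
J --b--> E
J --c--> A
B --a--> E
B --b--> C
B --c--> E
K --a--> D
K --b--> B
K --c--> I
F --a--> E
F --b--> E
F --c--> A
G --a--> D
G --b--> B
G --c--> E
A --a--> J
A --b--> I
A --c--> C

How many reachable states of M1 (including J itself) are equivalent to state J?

First remove the unreachable states {H}; 10 states remain.
Initial partition by acceptance: {A,E,G} | {B,C,D,F,I,J,K}.
Refine {A,E,G} on symbol c: members go to different blocks, giving {E,G} and {A}.
Refine {B,C,D,F,I,J,K} on symbol a: members go to different blocks, giving {B,D,F,J} and {C,I,K}.
On input b, block {B,D,F,J} splits into {B,D} and {F,J}.
Refine {C,I,K} on symbol a: members go to different blocks, giving {I,K} and {C}.
Refine {I,K} on symbol b: members go to different blocks, giving {I} and {K}.
No further refinement is possible. Final partition (7 blocks): {E,G} | {B,D} | {A} | {I} | {F,J} | {C} | {K}.
The equivalence class containing J is {F,J}, of size 2.

2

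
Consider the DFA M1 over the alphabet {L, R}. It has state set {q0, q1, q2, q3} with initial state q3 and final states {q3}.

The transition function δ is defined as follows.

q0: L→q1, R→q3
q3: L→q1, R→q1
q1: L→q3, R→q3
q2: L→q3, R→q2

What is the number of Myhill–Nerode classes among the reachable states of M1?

First remove the unreachable states {q0,q2}; 2 states remain.
Initial partition by acceptance: {q3} | {q1}.
Stable partition: {q3} | {q1} — 2 equivalence classes.

2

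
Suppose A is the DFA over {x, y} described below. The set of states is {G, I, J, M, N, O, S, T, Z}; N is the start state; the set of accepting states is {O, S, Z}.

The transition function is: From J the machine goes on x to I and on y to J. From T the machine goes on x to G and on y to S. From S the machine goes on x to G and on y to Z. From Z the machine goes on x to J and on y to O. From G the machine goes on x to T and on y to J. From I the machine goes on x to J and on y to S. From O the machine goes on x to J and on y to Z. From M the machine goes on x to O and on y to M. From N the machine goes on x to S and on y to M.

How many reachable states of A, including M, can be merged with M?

Every state is reachable, so we keep all 9.
Start with accepting vs non-accepting: {O,S,Z} | {G,I,J,M,N,T}.
On input x, block {G,I,J,M,N,T} splits into {G,I,J,T} and {M,N}.
Split {G,I,J,T} by δ(·,y) → {I,T} and {G,J}.
The partition is now stable with 4 blocks: {O,S,Z} | {I,T} | {M,N} | {G,J}.
State M belongs to the block {M,N}, which has 2 states.

2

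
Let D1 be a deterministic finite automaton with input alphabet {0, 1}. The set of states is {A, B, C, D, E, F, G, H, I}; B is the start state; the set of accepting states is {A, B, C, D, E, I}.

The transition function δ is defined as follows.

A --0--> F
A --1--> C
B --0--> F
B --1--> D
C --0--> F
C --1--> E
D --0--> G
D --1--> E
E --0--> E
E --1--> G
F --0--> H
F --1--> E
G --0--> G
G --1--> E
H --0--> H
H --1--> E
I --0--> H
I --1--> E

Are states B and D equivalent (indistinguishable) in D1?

No

First remove the unreachable states {A,C,I}; 6 states remain.
P0 = {B,D,E} | {F,G,H}.
Refine {B,D,E} on symbol 0: members go to different blocks, giving {B,D} and {E}.
Refine {B,D} on symbol 1: members go to different blocks, giving {B} and {D}.
The partition is now stable with 4 blocks: {B} | {F,G,H} | {E} | {D}.
B and D end up in different blocks, so they are distinguishable. For instance, the string '10' is accepted from only D.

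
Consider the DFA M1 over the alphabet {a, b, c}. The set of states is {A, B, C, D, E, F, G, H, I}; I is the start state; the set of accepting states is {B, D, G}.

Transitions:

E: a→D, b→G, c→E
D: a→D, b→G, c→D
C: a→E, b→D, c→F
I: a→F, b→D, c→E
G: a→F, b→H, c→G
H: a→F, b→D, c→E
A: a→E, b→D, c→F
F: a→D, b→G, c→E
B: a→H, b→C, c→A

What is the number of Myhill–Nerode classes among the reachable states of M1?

States {A,B,C} cannot be reached from the start state, so discard them.
Initial partition by acceptance: {D,G} | {E,F,H,I}.
Refine {D,G} on symbol a: members go to different blocks, giving {D} and {G}.
Refine {E,F,H,I} on symbol a: members go to different blocks, giving {E,F} and {H,I}.
No further refinement is possible. Final partition (4 blocks): {D} | {E,F} | {G} | {H,I}.

4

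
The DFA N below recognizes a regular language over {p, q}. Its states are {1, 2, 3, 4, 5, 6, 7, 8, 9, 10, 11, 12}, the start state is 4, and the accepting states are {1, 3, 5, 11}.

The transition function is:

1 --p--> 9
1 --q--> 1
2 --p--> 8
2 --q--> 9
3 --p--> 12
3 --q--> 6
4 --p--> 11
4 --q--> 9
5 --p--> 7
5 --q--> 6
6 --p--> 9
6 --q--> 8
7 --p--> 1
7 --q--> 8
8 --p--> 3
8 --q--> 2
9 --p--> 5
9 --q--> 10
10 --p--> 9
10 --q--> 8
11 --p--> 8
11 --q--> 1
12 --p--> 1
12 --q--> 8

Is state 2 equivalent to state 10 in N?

All states are reachable from the start state.
Initial partition by acceptance: {1,3,5,11} | {2,4,6,7,8,9,10,12}.
Refine {1,3,5,11} on symbol q: members go to different blocks, giving {1,11} and {3,5}.
On input p, block {2,4,6,7,8,9,10,12} splits into {2,6,10} and {4,7,12} and {8,9}.
No further refinement is possible. Final partition (5 blocks): {1,11} | {2,6,10} | {3,5} | {4,7,12} | {8,9}.
2 and 10 lie in the same block of the stable partition, so they are equivalent — no string distinguishes them.

Yes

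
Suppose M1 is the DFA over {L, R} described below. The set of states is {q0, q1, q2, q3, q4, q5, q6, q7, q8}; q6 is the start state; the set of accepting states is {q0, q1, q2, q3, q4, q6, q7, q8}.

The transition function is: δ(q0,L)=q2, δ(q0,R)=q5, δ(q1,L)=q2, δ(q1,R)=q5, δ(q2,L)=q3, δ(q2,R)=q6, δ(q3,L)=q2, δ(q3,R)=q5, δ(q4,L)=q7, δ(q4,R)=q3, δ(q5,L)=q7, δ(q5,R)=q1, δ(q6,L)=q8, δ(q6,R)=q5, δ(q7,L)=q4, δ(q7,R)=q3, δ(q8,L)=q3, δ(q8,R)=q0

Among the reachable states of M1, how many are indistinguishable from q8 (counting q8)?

2

All states are reachable from the start state.
P0 = {q0,q1,q2,q3,q4,q6,q7,q8} | {q5}.
On input R, block {q0,q1,q2,q3,q4,q6,q7,q8} splits into {q0,q1,q3,q6} and {q2,q4,q7,q8}.
Split {q2,q4,q7,q8} by δ(·,L) → {q2,q8} and {q4,q7}.
Stable partition: {q0,q1,q3,q6} | {q5} | {q2,q8} | {q4,q7} — 4 equivalence classes.
The equivalence class containing q8 is {q2,q8}, of size 2.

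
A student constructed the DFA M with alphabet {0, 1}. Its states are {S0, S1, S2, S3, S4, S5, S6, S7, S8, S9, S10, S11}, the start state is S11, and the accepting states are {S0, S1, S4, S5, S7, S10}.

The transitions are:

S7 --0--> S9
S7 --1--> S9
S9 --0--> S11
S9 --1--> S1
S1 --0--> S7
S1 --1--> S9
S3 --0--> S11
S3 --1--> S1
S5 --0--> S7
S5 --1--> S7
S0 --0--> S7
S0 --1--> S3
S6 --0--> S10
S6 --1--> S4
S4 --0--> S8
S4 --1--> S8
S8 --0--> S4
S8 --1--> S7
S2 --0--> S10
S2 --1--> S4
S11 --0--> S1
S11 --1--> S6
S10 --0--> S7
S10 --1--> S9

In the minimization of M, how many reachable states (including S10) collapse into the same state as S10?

Reachable states from the start: {S1,S4,S6,S7,S8,S9,S10,S11}. Unreachable: {S0,S2,S3,S5} — drop them.
Initial partition by acceptance: {S1,S4,S7,S10} | {S6,S8,S9,S11}.
Refine {S1,S4,S7,S10} on symbol 0: members go to different blocks, giving {S1,S10} and {S4,S7}.
Refine {S6,S8,S9,S11} on symbol 0: members go to different blocks, giving {S6,S11} and {S8} and {S9}.
Refine {S6,S11} on symbol 1: members go to different blocks, giving {S6} and {S11}.
Refine {S4,S7} on symbol 0: members go to different blocks, giving {S4} and {S7}.
The partition is now stable with 7 blocks: {S1,S10} | {S6} | {S4} | {S8} | {S9} | {S11} | {S7}.
State S10 belongs to the block {S1,S10}, which has 2 states.

2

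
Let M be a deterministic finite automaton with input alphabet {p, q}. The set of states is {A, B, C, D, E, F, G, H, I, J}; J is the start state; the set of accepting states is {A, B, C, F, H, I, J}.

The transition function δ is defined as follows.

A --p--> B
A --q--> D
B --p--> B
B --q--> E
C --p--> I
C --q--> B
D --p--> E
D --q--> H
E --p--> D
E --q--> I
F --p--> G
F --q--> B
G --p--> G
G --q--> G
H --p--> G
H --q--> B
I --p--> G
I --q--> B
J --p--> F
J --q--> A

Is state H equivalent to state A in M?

No

First remove the unreachable states {C}; 9 states remain.
P0 = {A,B,F,H,I,J} | {D,E,G}.
On input p, block {A,B,F,H,I,J} splits into {A,B,J} and {F,H,I}.
Split {A,B,J} by δ(·,p) → {A,B} and {J}.
On input q, block {D,E,G} splits into {D,E} and {G}.
Stable partition: {A,B} | {D,E} | {F,H,I} | {J} | {G} — 5 equivalence classes.
H and A end up in different blocks, so they are distinguishable. For instance, the string 'p' is accepted from only A.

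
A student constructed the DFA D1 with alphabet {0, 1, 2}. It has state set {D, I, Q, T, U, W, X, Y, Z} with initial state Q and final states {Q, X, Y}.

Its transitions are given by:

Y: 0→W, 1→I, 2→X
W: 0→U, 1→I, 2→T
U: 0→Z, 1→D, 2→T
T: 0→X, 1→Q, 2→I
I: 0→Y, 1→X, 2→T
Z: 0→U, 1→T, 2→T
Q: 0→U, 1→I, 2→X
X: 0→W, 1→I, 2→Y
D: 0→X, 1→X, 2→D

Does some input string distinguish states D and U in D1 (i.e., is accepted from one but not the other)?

Yes

Every state is reachable, so we keep all 9.
P0 = {Q,X,Y} | {D,I,T,U,W,Z}.
Split {D,I,T,U,W,Z} by δ(·,0) → {D,I,T} and {U,W,Z}.
The partition is now stable with 3 blocks: {Q,X,Y} | {D,I,T} | {U,W,Z}.
D and U end up in different blocks, so they are distinguishable. For instance, the string '0' is accepted from only D.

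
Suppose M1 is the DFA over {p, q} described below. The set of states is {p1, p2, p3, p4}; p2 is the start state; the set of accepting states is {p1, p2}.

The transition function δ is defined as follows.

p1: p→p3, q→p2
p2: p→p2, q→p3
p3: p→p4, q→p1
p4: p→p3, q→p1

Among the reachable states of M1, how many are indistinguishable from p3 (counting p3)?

Every state is reachable, so we keep all 4.
P0 = {p1,p2} | {p3,p4}.
On input p, block {p1,p2} splits into {p1} and {p2}.
The partition is now stable with 3 blocks: {p1} | {p3,p4} | {p2}.
State p3 belongs to the block {p3,p4}, which has 2 states.

2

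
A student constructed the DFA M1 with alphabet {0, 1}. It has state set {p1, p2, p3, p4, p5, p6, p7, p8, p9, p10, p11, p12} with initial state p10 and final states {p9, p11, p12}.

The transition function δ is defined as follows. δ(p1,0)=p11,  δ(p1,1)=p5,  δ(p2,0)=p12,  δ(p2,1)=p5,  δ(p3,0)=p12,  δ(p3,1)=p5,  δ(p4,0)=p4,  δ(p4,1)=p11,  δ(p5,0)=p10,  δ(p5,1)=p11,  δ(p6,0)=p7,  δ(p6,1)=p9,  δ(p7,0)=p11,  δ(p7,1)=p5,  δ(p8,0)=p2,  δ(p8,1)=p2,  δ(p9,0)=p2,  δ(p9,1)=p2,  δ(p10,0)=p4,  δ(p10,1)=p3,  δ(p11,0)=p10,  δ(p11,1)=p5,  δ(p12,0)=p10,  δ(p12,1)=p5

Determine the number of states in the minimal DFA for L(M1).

Reachable states from the start: {p3,p4,p5,p10,p11,p12}. Unreachable: {p1,p2,p6,p7,p8,p9} — drop them.
Initial partition by acceptance: {p11,p12} | {p3,p4,p5,p10}.
Split {p3,p4,p5,p10} by δ(·,0) → {p4,p5,p10} and {p3}.
Split {p4,p5,p10} by δ(·,1) → {p4,p5} and {p10}.
Split {p4,p5} by δ(·,0) → {p4} and {p5}.
Stable partition: {p11,p12} | {p4} | {p3} | {p10} | {p5} — 5 equivalence classes.

5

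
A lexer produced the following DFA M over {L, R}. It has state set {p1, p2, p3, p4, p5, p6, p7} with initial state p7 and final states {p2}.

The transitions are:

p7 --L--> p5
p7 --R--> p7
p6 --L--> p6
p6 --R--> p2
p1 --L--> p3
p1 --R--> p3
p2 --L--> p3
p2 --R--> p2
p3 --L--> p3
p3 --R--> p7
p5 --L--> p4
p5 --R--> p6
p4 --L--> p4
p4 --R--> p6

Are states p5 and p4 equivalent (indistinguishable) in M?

States {p1} cannot be reached from the start state, so discard them.
P0 = {p2} | {p3,p4,p5,p6,p7}.
On input R, block {p3,p4,p5,p6,p7} splits into {p3,p4,p5,p7} and {p6}.
On input R, block {p3,p4,p5,p7} splits into {p3,p7} and {p4,p5}.
Refine {p3,p7} on symbol L: members go to different blocks, giving {p3} and {p7}.
Stable partition: {p2} | {p3} | {p6} | {p4,p5} | {p7} — 5 equivalence classes.
p5 and p4 lie in the same block of the stable partition, so they are equivalent — no string distinguishes them.

Yes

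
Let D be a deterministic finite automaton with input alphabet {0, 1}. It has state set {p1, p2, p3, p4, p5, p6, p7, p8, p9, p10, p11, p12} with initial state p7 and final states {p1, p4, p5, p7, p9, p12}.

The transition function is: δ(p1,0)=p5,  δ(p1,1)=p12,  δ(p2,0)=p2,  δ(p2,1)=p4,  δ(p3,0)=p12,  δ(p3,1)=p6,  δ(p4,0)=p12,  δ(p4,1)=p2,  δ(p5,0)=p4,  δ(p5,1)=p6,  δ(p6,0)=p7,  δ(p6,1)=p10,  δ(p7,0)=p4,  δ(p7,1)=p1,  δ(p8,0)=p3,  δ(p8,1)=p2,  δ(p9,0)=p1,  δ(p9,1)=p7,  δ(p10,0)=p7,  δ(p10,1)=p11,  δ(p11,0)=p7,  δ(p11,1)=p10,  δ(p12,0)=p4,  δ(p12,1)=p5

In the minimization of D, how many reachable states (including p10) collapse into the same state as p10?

States {p3,p8,p9} cannot be reached from the start state, so discard them.
Initial partition by acceptance: {p1,p4,p5,p7,p12} | {p2,p6,p10,p11}.
Refine {p1,p4,p5,p7,p12} on symbol 1: members go to different blocks, giving {p1,p7,p12} and {p4,p5}.
Refine {p1,p7,p12} on symbol 1: members go to different blocks, giving {p1,p7} and {p12}.
Refine {p1,p7} on symbol 1: members go to different blocks, giving {p1} and {p7}.
Split {p2,p6,p10,p11} by δ(·,0) → {p6,p10,p11} and {p2}.
Split {p4,p5} by δ(·,0) → {p4} and {p5}.
Stable partition: {p1} | {p6,p10,p11} | {p4} | {p12} | {p7} | {p2} | {p5} — 7 equivalence classes.
State p10 belongs to the block {p6,p10,p11}, which has 3 states.

3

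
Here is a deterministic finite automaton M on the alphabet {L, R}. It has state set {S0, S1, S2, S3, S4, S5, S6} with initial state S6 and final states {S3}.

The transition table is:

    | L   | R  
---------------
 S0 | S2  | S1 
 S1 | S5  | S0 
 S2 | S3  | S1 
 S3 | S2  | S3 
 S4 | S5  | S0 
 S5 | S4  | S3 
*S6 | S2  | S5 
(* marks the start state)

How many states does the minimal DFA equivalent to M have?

P0 = {S3} | {S0,S1,S2,S4,S5,S6}.
Split {S0,S1,S2,S4,S5,S6} by δ(·,L) → {S0,S1,S4,S5,S6} and {S2}.
On input L, block {S0,S1,S4,S5,S6} splits into {S1,S4,S5} and {S0,S6}.
On input R, block {S1,S4,S5} splits into {S1,S4} and {S5}.
On input R, block {S0,S6} splits into {S0} and {S6}.
No further refinement is possible. Final partition (6 blocks): {S3} | {S1,S4} | {S2} | {S0} | {S5} | {S6}.

6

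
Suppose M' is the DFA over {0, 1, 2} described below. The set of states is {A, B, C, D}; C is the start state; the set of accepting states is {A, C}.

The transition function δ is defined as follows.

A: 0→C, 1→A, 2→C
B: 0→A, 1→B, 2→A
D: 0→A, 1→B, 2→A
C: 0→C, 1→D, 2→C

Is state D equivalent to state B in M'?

Yes

Initial partition by acceptance: {A,C} | {B,D}.
Split {A,C} by δ(·,1) → {A} and {C}.
No further refinement is possible. Final partition (3 blocks): {A} | {B,D} | {C}.
D and B lie in the same block of the stable partition, so they are equivalent — no string distinguishes them.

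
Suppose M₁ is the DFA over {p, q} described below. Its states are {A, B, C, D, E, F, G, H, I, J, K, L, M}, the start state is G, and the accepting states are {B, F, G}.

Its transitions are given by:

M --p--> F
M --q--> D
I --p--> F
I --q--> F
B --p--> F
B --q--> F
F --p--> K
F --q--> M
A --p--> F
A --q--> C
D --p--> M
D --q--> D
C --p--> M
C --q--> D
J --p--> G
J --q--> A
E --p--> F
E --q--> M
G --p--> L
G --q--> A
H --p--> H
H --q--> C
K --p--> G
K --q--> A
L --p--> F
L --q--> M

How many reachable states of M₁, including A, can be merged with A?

2

States {B,E,H,I,J} cannot be reached from the start state, so discard them.
P0 = {F,G} | {A,C,D,K,L,M}.
On input p, block {A,C,D,K,L,M} splits into {A,K,L,M} and {C,D}.
Refine {A,K,L,M} on symbol q: members go to different blocks, giving {A,M} and {K,L}.
The partition is now stable with 4 blocks: {F,G} | {A,M} | {C,D} | {K,L}.
State A belongs to the block {A,M}, which has 2 states.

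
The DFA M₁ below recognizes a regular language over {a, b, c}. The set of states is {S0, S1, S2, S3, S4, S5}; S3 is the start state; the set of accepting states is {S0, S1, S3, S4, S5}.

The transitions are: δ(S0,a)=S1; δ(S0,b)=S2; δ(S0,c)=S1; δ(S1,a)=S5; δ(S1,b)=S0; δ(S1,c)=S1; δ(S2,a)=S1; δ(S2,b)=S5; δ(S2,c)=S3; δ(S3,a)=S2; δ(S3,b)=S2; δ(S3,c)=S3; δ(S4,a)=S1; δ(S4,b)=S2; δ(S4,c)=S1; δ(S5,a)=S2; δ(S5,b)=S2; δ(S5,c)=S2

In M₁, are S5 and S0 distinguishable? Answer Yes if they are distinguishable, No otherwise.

Yes

First remove the unreachable states {S4}; 5 states remain.
Initial partition by acceptance: {S0,S1,S3,S5} | {S2}.
Refine {S0,S1,S3,S5} on symbol a: members go to different blocks, giving {S0,S1} and {S3,S5}.
Refine {S0,S1} on symbol a: members go to different blocks, giving {S0} and {S1}.
On input c, block {S3,S5} splits into {S3} and {S5}.
The partition is now stable with 5 blocks: {S0} | {S2} | {S3} | {S1} | {S5}.
S5 and S0 end up in different blocks, so they are distinguishable. For instance, the string 'a' is accepted from only S0.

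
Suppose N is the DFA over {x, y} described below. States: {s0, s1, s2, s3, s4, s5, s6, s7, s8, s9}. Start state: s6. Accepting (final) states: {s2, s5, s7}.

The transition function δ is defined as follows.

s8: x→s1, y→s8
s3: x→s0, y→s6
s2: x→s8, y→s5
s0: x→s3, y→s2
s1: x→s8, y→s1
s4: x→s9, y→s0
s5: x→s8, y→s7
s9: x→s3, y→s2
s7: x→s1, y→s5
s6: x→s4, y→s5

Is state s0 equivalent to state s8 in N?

No

P0 = {s2,s5,s7} | {s0,s1,s3,s4,s6,s8,s9}.
Refine {s0,s1,s3,s4,s6,s8,s9} on symbol y: members go to different blocks, giving {s1,s3,s4,s8} and {s0,s6,s9}.
Split {s1,s3,s4,s8} by δ(·,x) → {s1,s8} and {s3,s4}.
Stable partition: {s2,s5,s7} | {s1,s8} | {s0,s6,s9} | {s3,s4} — 4 equivalence classes.
s0 and s8 end up in different blocks, so they are distinguishable. For instance, the string 'y' is accepted from only s0.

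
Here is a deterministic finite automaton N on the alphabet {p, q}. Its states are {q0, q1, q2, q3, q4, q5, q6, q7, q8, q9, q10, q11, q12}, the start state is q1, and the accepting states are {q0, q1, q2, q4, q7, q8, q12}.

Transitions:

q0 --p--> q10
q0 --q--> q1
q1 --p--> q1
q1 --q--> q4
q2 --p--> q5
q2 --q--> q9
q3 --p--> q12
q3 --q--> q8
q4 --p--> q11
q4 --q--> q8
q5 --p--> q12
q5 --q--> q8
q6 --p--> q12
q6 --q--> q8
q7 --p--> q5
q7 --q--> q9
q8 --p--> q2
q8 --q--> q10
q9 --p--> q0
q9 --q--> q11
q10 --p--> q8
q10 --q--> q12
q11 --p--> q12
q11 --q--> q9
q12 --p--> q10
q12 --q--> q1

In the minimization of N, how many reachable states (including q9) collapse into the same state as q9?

2

Reachable states from the start: {q0,q1,q2,q4,q5,q8,q9,q10,q11,q12}. Unreachable: {q3,q6,q7} — drop them.
Initial partition by acceptance: {q0,q1,q2,q4,q8,q12} | {q5,q9,q10,q11}.
Split {q0,q1,q2,q4,q8,q12} by δ(·,p) → {q0,q2,q4,q12} and {q1,q8}.
Refine {q0,q2,q4,q12} on symbol q: members go to different blocks, giving {q0,q4,q12} and {q2}.
On input p, block {q5,q9,q10,q11} splits into {q5,q9,q11} and {q10}.
Refine {q0,q4,q12} on symbol p: members go to different blocks, giving {q0,q12} and {q4}.
Split {q5,q9,q11} by δ(·,q) → {q9,q11} and {q5}.
Split {q1,q8} by δ(·,p) → {q1} and {q8}.
Stable partition: {q0,q12} | {q9,q11} | {q1} | {q2} | {q10} | {q4} | {q5} | {q8} — 8 equivalence classes.
The equivalence class containing q9 is {q9,q11}, of size 2.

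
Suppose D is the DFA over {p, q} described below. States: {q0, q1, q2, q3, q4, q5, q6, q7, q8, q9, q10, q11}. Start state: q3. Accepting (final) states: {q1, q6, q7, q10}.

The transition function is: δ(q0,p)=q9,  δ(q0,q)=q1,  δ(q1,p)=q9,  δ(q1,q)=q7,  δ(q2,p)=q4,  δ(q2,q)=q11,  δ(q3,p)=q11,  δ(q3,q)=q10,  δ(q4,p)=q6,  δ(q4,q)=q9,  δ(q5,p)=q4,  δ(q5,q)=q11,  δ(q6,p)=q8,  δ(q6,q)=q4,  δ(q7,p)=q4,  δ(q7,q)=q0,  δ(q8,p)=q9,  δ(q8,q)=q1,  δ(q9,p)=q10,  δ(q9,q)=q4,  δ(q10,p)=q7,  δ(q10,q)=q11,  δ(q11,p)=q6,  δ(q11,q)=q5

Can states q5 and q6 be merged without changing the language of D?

First remove the unreachable states {q2}; 11 states remain.
P0 = {q1,q6,q7,q10} | {q0,q3,q4,q5,q8,q9,q11}.
Refine {q1,q6,q7,q10} on symbol p: members go to different blocks, giving {q1,q6,q7} and {q10}.
On input q, block {q1,q6,q7} splits into {q6,q7} and {q1}.
Split {q0,q3,q4,q5,q8,q9,q11} by δ(·,p) → {q0,q3,q5,q8} and {q4,q11} and {q9}.
On input p, block {q6,q7} splits into {q6} and {q7}.
On input p, block {q0,q3,q5,q8} splits into {q0,q8} and {q3,q5}.
Refine {q4,q11} on symbol q: members go to different blocks, giving {q4} and {q11}.
Refine {q3,q5} on symbol p: members go to different blocks, giving {q3} and {q5}.
The partition is now stable with 10 blocks: {q6} | {q0,q8} | {q10} | {q1} | {q4} | {q9} | {q7} | {q3} | {q11} | {q5}.
q5 and q6 end up in different blocks, so they are distinguishable. For instance, the string 'ε' is accepted from only q6.

No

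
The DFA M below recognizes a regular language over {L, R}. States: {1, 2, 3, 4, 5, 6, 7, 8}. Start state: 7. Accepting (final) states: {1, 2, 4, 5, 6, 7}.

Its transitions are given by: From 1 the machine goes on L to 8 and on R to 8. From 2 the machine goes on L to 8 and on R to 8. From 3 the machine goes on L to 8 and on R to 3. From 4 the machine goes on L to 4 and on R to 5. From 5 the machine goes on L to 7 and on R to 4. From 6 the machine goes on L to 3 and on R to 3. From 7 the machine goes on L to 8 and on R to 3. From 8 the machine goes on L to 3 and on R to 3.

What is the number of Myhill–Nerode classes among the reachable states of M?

First remove the unreachable states {1,2,4,5,6}; 3 states remain.
Initial partition by acceptance: {7} | {3,8}.
No further refinement is possible. Final partition (2 blocks): {7} | {3,8}.

2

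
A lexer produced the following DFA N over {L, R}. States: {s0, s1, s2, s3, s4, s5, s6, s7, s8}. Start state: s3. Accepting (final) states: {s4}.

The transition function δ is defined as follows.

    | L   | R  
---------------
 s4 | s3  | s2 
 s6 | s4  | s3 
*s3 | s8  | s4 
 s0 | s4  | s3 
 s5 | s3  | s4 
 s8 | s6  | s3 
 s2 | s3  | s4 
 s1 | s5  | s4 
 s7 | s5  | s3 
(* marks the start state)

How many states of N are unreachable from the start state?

4

Starting at s3 and following transitions, the reachable set is {s2, s3, s4, s6, s8}. That leaves s0, s1, s5, s7 unreachable — 4 in total.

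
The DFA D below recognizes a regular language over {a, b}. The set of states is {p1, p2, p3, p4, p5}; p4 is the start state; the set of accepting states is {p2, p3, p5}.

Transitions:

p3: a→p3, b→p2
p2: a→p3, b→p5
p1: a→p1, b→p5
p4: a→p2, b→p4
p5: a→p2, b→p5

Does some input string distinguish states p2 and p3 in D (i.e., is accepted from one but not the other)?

No

First remove the unreachable states {p1}; 4 states remain.
Start with accepting vs non-accepting: {p2,p3,p5} | {p4}.
No further refinement is possible. Final partition (2 blocks): {p2,p3,p5} | {p4}.
p2 and p3 lie in the same block of the stable partition, so they are equivalent — no string distinguishes them.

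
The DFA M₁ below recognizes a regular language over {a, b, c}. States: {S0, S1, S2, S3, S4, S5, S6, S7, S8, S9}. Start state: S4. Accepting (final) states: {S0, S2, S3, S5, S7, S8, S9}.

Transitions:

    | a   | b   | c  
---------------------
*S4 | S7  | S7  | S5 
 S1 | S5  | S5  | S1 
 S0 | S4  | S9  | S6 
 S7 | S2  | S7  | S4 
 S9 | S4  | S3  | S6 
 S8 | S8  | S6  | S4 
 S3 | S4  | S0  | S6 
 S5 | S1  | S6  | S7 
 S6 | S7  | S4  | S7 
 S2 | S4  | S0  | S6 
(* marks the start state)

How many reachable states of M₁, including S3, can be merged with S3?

Reachable states from the start: {S0,S1,S2,S3,S4,S5,S6,S7,S9}. Unreachable: {S8} — drop them.
Start with accepting vs non-accepting: {S0,S2,S3,S5,S7,S9} | {S1,S4,S6}.
Split {S0,S2,S3,S5,S7,S9} by δ(·,a) → {S0,S2,S3,S5,S9} and {S7}.
Split {S0,S2,S3,S5,S9} by δ(·,b) → {S0,S2,S3,S9} and {S5}.
Split {S1,S4,S6} by δ(·,a) → {S4,S6} and {S1}.
On input b, block {S4,S6} splits into {S4} and {S6}.
No further refinement is possible. Final partition (6 blocks): {S0,S2,S3,S9} | {S4} | {S7} | {S5} | {S1} | {S6}.
The equivalence class containing S3 is {S0,S2,S3,S9}, of size 4.

4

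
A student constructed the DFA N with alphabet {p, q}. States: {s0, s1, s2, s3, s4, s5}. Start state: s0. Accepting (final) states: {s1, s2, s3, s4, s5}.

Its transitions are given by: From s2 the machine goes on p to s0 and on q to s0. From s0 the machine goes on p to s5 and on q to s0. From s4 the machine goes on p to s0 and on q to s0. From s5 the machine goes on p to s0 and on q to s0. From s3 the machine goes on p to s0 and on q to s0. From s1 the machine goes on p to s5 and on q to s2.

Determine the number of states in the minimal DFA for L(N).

2

States {s1,s2,s3,s4} cannot be reached from the start state, so discard them.
Start with accepting vs non-accepting: {s5} | {s0}.
Stable partition: {s5} | {s0} — 2 equivalence classes.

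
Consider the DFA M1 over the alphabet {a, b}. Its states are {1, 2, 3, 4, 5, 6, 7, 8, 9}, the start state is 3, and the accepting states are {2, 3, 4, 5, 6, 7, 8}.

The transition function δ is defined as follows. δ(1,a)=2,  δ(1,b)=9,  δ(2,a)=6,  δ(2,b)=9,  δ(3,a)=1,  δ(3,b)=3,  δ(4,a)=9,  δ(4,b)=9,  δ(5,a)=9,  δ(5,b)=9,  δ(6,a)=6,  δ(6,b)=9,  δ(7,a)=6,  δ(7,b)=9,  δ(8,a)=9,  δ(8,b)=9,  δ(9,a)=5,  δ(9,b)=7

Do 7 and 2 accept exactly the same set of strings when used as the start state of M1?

States {4,8} cannot be reached from the start state, so discard them.
Start with accepting vs non-accepting: {2,3,5,6,7} | {1,9}.
Refine {2,3,5,6,7} on symbol a: members go to different blocks, giving {2,6,7} and {3,5}.
Split {1,9} by δ(·,a) → {1} and {9}.
On input a, block {3,5} splits into {3} and {5}.
The partition is now stable with 5 blocks: {2,6,7} | {1} | {3} | {9} | {5}.
7 and 2 lie in the same block of the stable partition, so they are equivalent — no string distinguishes them.

Yes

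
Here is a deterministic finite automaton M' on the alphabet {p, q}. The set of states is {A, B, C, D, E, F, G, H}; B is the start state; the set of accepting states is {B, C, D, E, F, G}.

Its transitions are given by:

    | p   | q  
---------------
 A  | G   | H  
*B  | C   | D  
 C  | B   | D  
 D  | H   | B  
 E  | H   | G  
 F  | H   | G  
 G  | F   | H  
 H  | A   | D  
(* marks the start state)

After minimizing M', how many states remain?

First remove the unreachable states {E}; 7 states remain.
Initial partition by acceptance: {B,C,D,F,G} | {A,H}.
Refine {B,C,D,F,G} on symbol p: members go to different blocks, giving {B,C,G} and {D,F}.
On input p, block {B,C,G} splits into {B,C} and {G}.
On input p, block {A,H} splits into {A} and {H}.
On input q, block {D,F} splits into {D} and {F}.
Stable partition: {B,C} | {A} | {D} | {G} | {H} | {F} — 6 equivalence classes.

6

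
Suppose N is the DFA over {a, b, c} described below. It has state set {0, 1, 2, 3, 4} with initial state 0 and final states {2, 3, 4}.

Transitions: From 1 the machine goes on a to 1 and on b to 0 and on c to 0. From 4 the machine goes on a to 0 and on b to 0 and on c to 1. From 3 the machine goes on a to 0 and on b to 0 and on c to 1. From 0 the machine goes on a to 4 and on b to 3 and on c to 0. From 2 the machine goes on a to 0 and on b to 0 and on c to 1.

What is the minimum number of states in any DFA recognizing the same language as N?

States {2} cannot be reached from the start state, so discard them.
Start with accepting vs non-accepting: {3,4} | {0,1}.
On input a, block {0,1} splits into {0} and {1}.
The partition is now stable with 3 blocks: {3,4} | {0} | {1}.

3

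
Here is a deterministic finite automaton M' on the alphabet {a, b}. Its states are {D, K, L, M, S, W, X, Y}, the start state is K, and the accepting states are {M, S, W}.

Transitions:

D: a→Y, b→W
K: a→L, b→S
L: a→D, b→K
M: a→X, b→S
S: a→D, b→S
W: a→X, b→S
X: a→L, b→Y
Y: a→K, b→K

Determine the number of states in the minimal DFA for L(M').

7

First remove the unreachable states {M}; 7 states remain.
P0 = {S,W} | {D,K,L,X,Y}.
On input b, block {D,K,L,X,Y} splits into {L,X,Y} and {D,K}.
Split {S,W} by δ(·,a) → {S} and {W}.
Refine {L,X,Y} on symbol a: members go to different blocks, giving {L,Y} and {X}.
On input b, block {D,K} splits into {K} and {D}.
Refine {L,Y} on symbol a: members go to different blocks, giving {Y} and {L}.
No further refinement is possible. Final partition (7 blocks): {S} | {Y} | {K} | {W} | {X} | {D} | {L}.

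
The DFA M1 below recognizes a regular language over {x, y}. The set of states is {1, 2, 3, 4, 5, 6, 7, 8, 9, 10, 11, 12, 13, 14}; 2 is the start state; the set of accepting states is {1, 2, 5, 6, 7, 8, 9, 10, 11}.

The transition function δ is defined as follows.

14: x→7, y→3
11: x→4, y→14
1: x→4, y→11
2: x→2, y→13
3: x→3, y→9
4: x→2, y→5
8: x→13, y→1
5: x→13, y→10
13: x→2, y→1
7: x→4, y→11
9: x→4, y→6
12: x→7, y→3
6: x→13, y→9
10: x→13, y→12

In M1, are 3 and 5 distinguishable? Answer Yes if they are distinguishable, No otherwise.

Yes

States {8} cannot be reached from the start state, so discard them.
Start with accepting vs non-accepting: {1,2,5,6,7,9,10,11} | {3,4,12,13,14}.
On input x, block {1,2,5,6,7,9,10,11} splits into {1,5,6,7,9,10,11} and {2}.
Split {1,5,6,7,9,10,11} by δ(·,y) → {1,5,6,7,9} and {10,11}.
Refine {1,5,6,7,9} on symbol y: members go to different blocks, giving {1,5,7} and {6,9}.
Refine {3,4,12,13,14} on symbol x: members go to different blocks, giving {4,13} and {12,14} and {3}.
Stable partition: {1,5,7} | {4,13} | {2} | {10,11} | {6,9} | {12,14} | {3} — 7 equivalence classes.
3 and 5 end up in different blocks, so they are distinguishable. For instance, the string 'ε' is accepted from only 5.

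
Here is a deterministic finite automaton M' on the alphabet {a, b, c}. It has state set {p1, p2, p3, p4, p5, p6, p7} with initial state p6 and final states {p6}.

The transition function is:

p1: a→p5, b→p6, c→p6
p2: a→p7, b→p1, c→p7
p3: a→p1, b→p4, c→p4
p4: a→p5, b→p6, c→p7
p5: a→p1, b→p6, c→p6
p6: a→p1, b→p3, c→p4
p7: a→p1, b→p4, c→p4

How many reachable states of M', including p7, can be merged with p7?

First remove the unreachable states {p2}; 6 states remain.
Start with accepting vs non-accepting: {p6} | {p1,p3,p4,p5,p7}.
Refine {p1,p3,p4,p5,p7} on symbol b: members go to different blocks, giving {p1,p4,p5} and {p3,p7}.
On input c, block {p1,p4,p5} splits into {p1,p5} and {p4}.
No further refinement is possible. Final partition (4 blocks): {p6} | {p1,p5} | {p3,p7} | {p4}.
State p7 belongs to the block {p3,p7}, which has 2 states.

2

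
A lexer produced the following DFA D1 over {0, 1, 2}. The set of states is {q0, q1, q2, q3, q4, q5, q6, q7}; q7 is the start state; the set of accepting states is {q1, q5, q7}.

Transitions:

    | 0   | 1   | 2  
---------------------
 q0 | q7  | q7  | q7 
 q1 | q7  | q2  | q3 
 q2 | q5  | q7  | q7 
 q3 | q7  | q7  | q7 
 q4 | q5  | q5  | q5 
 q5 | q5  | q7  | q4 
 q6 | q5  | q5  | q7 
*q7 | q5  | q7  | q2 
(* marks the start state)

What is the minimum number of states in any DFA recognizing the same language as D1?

2

Reachable states from the start: {q2,q4,q5,q7}. Unreachable: {q0,q1,q3,q6} — drop them.
Initial partition by acceptance: {q5,q7} | {q2,q4}.
The partition is now stable with 2 blocks: {q5,q7} | {q2,q4}.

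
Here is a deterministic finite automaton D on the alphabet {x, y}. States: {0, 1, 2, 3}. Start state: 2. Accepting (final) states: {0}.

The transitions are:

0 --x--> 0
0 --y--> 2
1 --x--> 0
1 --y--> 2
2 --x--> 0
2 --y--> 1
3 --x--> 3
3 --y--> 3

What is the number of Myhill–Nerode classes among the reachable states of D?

States {3} cannot be reached from the start state, so discard them.
Initial partition by acceptance: {0} | {1,2}.
Stable partition: {0} | {1,2} — 2 equivalence classes.

2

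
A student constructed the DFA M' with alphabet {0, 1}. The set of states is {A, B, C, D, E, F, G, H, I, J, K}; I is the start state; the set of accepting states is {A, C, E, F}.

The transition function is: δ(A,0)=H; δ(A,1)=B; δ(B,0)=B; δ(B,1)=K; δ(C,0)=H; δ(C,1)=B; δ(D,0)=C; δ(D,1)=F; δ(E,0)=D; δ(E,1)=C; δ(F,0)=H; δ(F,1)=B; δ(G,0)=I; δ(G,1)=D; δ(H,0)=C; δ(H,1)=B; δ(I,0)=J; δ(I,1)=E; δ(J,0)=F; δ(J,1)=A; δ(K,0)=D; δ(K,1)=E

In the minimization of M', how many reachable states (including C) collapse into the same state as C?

Reachable states from the start: {A,B,C,D,E,F,H,I,J,K}. Unreachable: {G} — drop them.
P0 = {A,C,E,F} | {B,D,H,I,J,K}.
Split {A,C,E,F} by δ(·,1) → {A,C,F} and {E}.
On input 0, block {B,D,H,I,J,K} splits into {B,I,K} and {D,H,J}.
Refine {B,I,K} on symbol 0: members go to different blocks, giving {I,K} and {B}.
Refine {D,H,J} on symbol 1: members go to different blocks, giving {D,J} and {H}.
Stable partition: {A,C,F} | {I,K} | {E} | {D,J} | {B} | {H} — 6 equivalence classes.
State C belongs to the block {A,C,F}, which has 3 states.

3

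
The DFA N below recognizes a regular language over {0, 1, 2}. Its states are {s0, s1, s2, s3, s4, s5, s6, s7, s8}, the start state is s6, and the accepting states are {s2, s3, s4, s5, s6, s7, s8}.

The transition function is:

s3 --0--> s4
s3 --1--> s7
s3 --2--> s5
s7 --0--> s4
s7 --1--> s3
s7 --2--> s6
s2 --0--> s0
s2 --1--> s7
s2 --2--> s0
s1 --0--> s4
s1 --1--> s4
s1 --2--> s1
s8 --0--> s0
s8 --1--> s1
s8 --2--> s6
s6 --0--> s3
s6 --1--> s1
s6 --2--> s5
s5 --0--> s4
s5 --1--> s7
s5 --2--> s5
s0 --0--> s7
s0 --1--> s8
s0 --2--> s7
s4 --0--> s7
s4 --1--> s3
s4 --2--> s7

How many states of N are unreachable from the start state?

3

BFS from s6 reaches {s1, s3, s4, s5, s6, s7}; the 3 state(s) s0, s2, s8 are never visited.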